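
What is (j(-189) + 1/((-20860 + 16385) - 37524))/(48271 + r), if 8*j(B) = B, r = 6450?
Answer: -7937819/18385818232 ≈ -0.00043174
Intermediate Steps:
j(B) = B/8
(j(-189) + 1/((-20860 + 16385) - 37524))/(48271 + r) = ((⅛)*(-189) + 1/((-20860 + 16385) - 37524))/(48271 + 6450) = (-189/8 + 1/(-4475 - 37524))/54721 = (-189/8 + 1/(-41999))*(1/54721) = (-189/8 - 1/41999)*(1/54721) = -7937819/335992*1/54721 = -7937819/18385818232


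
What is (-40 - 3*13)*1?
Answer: -79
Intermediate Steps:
(-40 - 3*13)*1 = (-40 - 39)*1 = -79*1 = -79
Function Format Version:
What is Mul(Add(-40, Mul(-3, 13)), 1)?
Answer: -79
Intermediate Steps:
Mul(Add(-40, Mul(-3, 13)), 1) = Mul(Add(-40, -39), 1) = Mul(-79, 1) = -79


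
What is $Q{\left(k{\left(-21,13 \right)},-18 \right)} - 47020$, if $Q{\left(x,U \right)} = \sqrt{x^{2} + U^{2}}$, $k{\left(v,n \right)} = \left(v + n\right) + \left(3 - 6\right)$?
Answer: $-47020 + \sqrt{445} \approx -46999.0$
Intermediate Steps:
$k{\left(v,n \right)} = -3 + n + v$ ($k{\left(v,n \right)} = \left(n + v\right) + \left(3 - 6\right) = \left(n + v\right) - 3 = -3 + n + v$)
$Q{\left(x,U \right)} = \sqrt{U^{2} + x^{2}}$
$Q{\left(k{\left(-21,13 \right)},-18 \right)} - 47020 = \sqrt{\left(-18\right)^{2} + \left(-3 + 13 - 21\right)^{2}} - 47020 = \sqrt{324 + \left(-11\right)^{2}} - 47020 = \sqrt{324 + 121} - 47020 = \sqrt{445} - 47020 = -47020 + \sqrt{445}$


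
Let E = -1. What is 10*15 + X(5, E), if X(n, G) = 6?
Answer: 156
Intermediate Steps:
10*15 + X(5, E) = 10*15 + 6 = 150 + 6 = 156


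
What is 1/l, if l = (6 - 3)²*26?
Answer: 1/234 ≈ 0.0042735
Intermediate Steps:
l = 234 (l = 3²*26 = 9*26 = 234)
1/l = 1/234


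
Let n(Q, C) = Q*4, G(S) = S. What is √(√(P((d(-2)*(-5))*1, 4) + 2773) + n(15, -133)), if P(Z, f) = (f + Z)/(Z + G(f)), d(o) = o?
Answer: √(60 + √2774) ≈ 10.615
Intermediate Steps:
n(Q, C) = 4*Q
P(Z, f) = 1 (P(Z, f) = (f + Z)/(Z + f) = (Z + f)/(Z + f) = 1)
√(√(P((d(-2)*(-5))*1, 4) + 2773) + n(15, -133)) = √(√(1 + 2773) + 4*15) = √(√2774 + 60) = √(60 + √2774)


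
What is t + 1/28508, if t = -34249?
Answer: -976370491/28508 ≈ -34249.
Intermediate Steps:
t + 1/28508 = -34249 + 1/28508 = -976370491/28508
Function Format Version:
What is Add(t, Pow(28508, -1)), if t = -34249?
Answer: Rational(-976370491, 28508) ≈ -34249.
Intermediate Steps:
Add(t, Pow(28508, -1)) = Add(-34249, Pow(28508, -1)) = Add(-34249, Rational(1, 28508)) = Rational(-976370491, 28508)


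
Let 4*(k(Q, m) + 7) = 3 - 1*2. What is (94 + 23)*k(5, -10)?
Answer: -3159/4 ≈ -789.75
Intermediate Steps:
k(Q, m) = -27/4 (k(Q, m) = -7 + (3 - 1*2)/4 = -7 + (3 - 2)/4 = -7 + (¼)*1 = -7 + ¼ = -27/4)
(94 + 23)*k(5, -10) = (94 + 23)*(-27/4) = 117*(-27/4) = -3159/4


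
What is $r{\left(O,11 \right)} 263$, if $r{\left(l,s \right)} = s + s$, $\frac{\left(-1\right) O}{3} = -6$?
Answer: $5786$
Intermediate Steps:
$O = 18$ ($O = \left(-3\right) \left(-6\right) = 18$)
$r{\left(l,s \right)} = 2 s$
$r{\left(O,11 \right)} 263 = 2 \cdot 11 \cdot 263 = 22 \cdot 263 = 5786$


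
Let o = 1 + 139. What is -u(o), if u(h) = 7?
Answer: -7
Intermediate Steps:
o = 140
-u(o) = -1*7 = -7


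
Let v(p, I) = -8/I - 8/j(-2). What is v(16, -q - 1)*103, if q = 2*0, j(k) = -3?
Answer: 3296/3 ≈ 1098.7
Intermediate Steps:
q = 0
v(p, I) = 8/3 - 8/I (v(p, I) = -8/I - 8/(-3) = -8/I - 8*(-⅓) = -8/I + 8/3 = 8/3 - 8/I)
v(16, -q - 1)*103 = (8/3 - 8/(-1*0 - 1))*103 = (8/3 - 8/(0 - 1))*103 = (8/3 - 8/(-1))*103 = (8/3 - 8*(-1))*103 = (8/3 + 8)*103 = (32/3)*103 = 3296/3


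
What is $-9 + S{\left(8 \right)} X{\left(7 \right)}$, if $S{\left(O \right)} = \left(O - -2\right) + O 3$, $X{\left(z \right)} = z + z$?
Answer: $467$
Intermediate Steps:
$X{\left(z \right)} = 2 z$
$S{\left(O \right)} = 2 + 4 O$ ($S{\left(O \right)} = \left(O + 2\right) + 3 O = \left(2 + O\right) + 3 O = 2 + 4 O$)
$-9 + S{\left(8 \right)} X{\left(7 \right)} = -9 + \left(2 + 4 \cdot 8\right) 2 \cdot 7 = -9 + \left(2 + 32\right) 14 = -9 + 34 \cdot 14 = -9 + 476 = 467$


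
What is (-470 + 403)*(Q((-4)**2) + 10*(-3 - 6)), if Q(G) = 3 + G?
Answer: 4757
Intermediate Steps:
(-470 + 403)*(Q((-4)**2) + 10*(-3 - 6)) = (-470 + 403)*((3 + (-4)**2) + 10*(-3 - 6)) = -67*((3 + 16) + 10*(-9)) = -67*(19 - 90) = -67*(-71) = 4757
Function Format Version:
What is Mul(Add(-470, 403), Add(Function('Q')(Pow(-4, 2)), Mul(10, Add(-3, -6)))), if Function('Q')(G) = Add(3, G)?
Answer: 4757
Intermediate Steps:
Mul(Add(-470, 403), Add(Function('Q')(Pow(-4, 2)), Mul(10, Add(-3, -6)))) = Mul(Add(-470, 403), Add(Add(3, Pow(-4, 2)), Mul(10, Add(-3, -6)))) = Mul(-67, Add(Add(3, 16), Mul(10, -9))) = Mul(-67, Add(19, -90)) = Mul(-67, -71) = 4757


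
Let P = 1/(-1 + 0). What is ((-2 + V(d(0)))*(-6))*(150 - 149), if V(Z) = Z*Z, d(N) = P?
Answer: 6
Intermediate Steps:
P = -1 (P = 1/(-1) = -1)
d(N) = -1
V(Z) = Z**2
((-2 + V(d(0)))*(-6))*(150 - 149) = ((-2 + (-1)**2)*(-6))*(150 - 149) = ((-2 + 1)*(-6))*1 = -1*(-6)*1 = 6*1 = 6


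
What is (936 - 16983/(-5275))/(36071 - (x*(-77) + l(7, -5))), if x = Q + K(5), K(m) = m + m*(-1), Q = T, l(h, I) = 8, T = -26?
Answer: 4954383/179671775 ≈ 0.027575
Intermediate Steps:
Q = -26
K(m) = 0 (K(m) = m - m = 0)
x = -26 (x = -26 + 0 = -26)
(936 - 16983/(-5275))/(36071 - (x*(-77) + l(7, -5))) = (936 - 16983/(-5275))/(36071 - (-26*(-77) + 8)) = (936 - 16983*(-1)/5275)/(36071 - (2002 + 8)) = (936 - 1*(-16983/5275))/(36071 - 1*2010) = (936 + 16983/5275)/(36071 - 2010) = (4954383/5275)/34061 = (4954383/5275)*(1/34061) = 4954383/179671775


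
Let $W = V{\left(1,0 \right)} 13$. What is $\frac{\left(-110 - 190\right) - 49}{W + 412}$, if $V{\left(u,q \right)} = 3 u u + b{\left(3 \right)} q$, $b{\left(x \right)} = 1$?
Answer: $- \frac{349}{451} \approx -0.77384$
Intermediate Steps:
$V{\left(u,q \right)} = q + 3 u^{2}$ ($V{\left(u,q \right)} = 3 u u + 1 q = 3 u^{2} + q = q + 3 u^{2}$)
$W = 39$ ($W = \left(0 + 3 \cdot 1^{2}\right) 13 = \left(0 + 3 \cdot 1\right) 13 = \left(0 + 3\right) 13 = 3 \cdot 13 = 39$)
$\frac{\left(-110 - 190\right) - 49}{W + 412} = \frac{\left(-110 - 190\right) - 49}{39 + 412} = \frac{\left(-110 - 190\right) - 49}{451} = \left(-300 - 49\right) \frac{1}{451} = \left(-349\right) \frac{1}{451} = - \frac{349}{451}$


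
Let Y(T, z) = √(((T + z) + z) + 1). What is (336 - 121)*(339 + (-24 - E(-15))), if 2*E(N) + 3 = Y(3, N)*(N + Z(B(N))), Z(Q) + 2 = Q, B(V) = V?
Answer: 136095/2 + 3440*I*√26 ≈ 68048.0 + 17541.0*I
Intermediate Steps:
Z(Q) = -2 + Q
Y(T, z) = √(1 + T + 2*z) (Y(T, z) = √((T + 2*z) + 1) = √(1 + T + 2*z))
E(N) = -3/2 + √(4 + 2*N)*(-2 + 2*N)/2 (E(N) = -3/2 + (√(1 + 3 + 2*N)*(N + (-2 + N)))/2 = -3/2 + (√(4 + 2*N)*(-2 + 2*N))/2 = -3/2 + √(4 + 2*N)*(-2 + 2*N)/2)
(336 - 121)*(339 + (-24 - E(-15))) = (336 - 121)*(339 + (-24 - (-3/2 - √(4 + 2*(-15)) - 15*√(4 + 2*(-15))))) = 215*(339 + (-24 - (-3/2 - √(4 - 30) - 15*√(4 - 30)))) = 215*(339 + (-24 - (-3/2 - √(-26) - 15*I*√26))) = 215*(339 + (-24 - (-3/2 - I*√26 - 15*I*√26))) = 215*(339 + (-24 - (-3/2 - 16*I*√26))) = 215*(339 + (-24 + (3/2 + 16*I*√26))) = 215*(339 + (-45/2 + 16*I*√26)) = 215*(633/2 + 16*I*√26) = 136095/2 + 3440*I*√26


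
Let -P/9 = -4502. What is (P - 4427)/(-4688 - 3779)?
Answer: -36091/8467 ≈ -4.2626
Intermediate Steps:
P = 40518 (P = -9*(-4502) = 40518)
(P - 4427)/(-4688 - 3779) = (40518 - 4427)/(-4688 - 3779) = 36091/(-8467) = 36091*(-1/8467) = -36091/8467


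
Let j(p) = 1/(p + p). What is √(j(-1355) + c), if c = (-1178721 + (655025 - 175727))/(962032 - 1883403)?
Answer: √4730443595602618190/2496915410 ≈ 0.87106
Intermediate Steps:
j(p) = 1/(2*p)
c = 699423/921371 (c = (-1178721 + 479298)/(-921371) = -699423*(-1/921371) = 699423/921371 ≈ 0.75911)
√(j(-1355) + c) = √((½)/(-1355) + 699423/921371) = √((½)*(-1/1355) + 699423/921371) = √(-1/2710 + 699423/921371) = √(1894514959/2496915410) = √4730443595602618190/2496915410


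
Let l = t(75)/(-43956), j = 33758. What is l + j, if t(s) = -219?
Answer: 494622289/14652 ≈ 33758.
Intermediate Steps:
l = 73/14652 (l = -219/(-43956) = -219*(-1/43956) = 73/14652 ≈ 0.0049823)
l + j = 73/14652 + 33758 = 494622289/14652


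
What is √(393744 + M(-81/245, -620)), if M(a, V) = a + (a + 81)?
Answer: √482434815/35 ≈ 627.55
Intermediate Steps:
M(a, V) = 81 + 2*a (M(a, V) = a + (81 + a) = 81 + 2*a)
√(393744 + M(-81/245, -620)) = √(393744 + (81 + 2*(-81/245))) = √(393744 + (81 - 162/245)) = √(393744 + 19683/245) = √(96486963/245) = √482434815/35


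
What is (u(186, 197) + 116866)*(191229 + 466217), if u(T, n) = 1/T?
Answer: 7145477162671/93 ≈ 7.6833e+10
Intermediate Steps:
(u(186, 197) + 116866)*(191229 + 466217) = (1/186 + 116866)*(191229 + 466217) = (1/186 + 116866)*657446 = (21737077/186)*657446 = 7145477162671/93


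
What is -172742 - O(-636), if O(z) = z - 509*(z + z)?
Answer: -819554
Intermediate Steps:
O(z) = -1017*z (O(z) = z - 1018*z = -1017*z)
-172742 - O(-636) = -172742 - (-1017)*(-636) = -172742 - 1*646812 = -172742 - 646812 = -819554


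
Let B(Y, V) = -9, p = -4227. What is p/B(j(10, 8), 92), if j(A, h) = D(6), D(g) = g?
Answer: 1409/3 ≈ 469.67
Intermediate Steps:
j(A, h) = 6
p/B(j(10, 8), 92) = -4227/(-9) = -4227*(-1/9) = 1409/3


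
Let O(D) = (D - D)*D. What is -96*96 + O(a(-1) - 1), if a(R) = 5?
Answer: -9216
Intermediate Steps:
O(D) = 0 (O(D) = 0*D = 0)
-96*96 + O(a(-1) - 1) = -96*96 + 0 = -9216 + 0 = -9216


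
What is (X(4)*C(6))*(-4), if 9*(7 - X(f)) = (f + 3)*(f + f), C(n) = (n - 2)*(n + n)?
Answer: -448/3 ≈ -149.33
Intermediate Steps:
C(n) = 2*n*(-2 + n) (C(n) = (-2 + n)*(2*n) = 2*n*(-2 + n))
X(f) = 7 - 2*f*(3 + f)/9 (X(f) = 7 - (f + 3)*(f + f)/9 = 7 - (3 + f)*2*f/9 = 7 - 2*f*(3 + f)/9)
(X(4)*C(6))*(-4) = ((7 - ⅔*4 - 2/9*4²)*(2*6*(-2 + 6)))*(-4) = ((7 - 8/3 - 2/9*16)*(2*6*4))*(-4) = ((7 - 8/3 - 32/9)*48)*(-4) = ((7/9)*48)*(-4) = (112/3)*(-4) = -448/3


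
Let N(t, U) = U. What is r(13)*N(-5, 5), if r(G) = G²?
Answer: 845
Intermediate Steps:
r(13)*N(-5, 5) = 13²*5 = 169*5 = 845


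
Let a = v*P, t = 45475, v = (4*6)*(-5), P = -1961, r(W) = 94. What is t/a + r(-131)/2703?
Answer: 60813/266696 ≈ 0.22802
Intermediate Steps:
v = -120 (v = 24*(-5) = -120)
a = 235320 (a = -120*(-1961) = 235320)
t/a + r(-131)/2703 = 45475/235320 + 94/2703 = 45475*(1/235320) + 94*(1/2703) = 9095/47064 + 94/2703 = 60813/266696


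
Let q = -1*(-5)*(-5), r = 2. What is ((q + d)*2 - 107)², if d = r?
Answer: 23409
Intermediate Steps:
q = -25 (q = 5*(-5) = -25)
d = 2
((q + d)*2 - 107)² = ((-25 + 2)*2 - 107)² = (-23*2 - 107)² = (-46 - 107)² = (-153)² = 23409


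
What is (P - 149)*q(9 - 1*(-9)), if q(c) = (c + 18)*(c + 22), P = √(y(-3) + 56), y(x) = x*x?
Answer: -214560 + 1440*√65 ≈ -2.0295e+5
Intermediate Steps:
y(x) = x²
P = √65 (P = √((-3)² + 56) = √(9 + 56) = √65 ≈ 8.0623)
q(c) = (18 + c)*(22 + c)
(P - 149)*q(9 - 1*(-9)) = (√65 - 149)*(396 + (9 - 1*(-9))² + 40*(9 - 1*(-9))) = (-149 + √65)*(396 + (9 + 9)² + 40*(9 + 9)) = (-149 + √65)*(396 + 18² + 40*18) = (-149 + √65)*(396 + 324 + 720) = (-149 + √65)*1440 = -214560 + 1440*√65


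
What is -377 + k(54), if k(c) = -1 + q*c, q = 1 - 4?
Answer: -540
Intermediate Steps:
q = -3
k(c) = -1 - 3*c
-377 + k(54) = -377 + (-1 - 3*54) = -377 + (-1 - 162) = -377 - 163 = -540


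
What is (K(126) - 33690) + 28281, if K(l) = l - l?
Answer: -5409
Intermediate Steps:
K(l) = 0
(K(126) - 33690) + 28281 = (0 - 33690) + 28281 = -33690 + 28281 = -5409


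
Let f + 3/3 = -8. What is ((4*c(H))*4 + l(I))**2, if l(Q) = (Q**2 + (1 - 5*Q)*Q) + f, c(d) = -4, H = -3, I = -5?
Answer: 31684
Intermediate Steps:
f = -9 (f = -1 - 8 = -9)
l(Q) = -9 + Q**2 + Q*(1 - 5*Q) (l(Q) = (Q**2 + (1 - 5*Q)*Q) - 9 = (Q**2 + Q*(1 - 5*Q)) - 9 = -9 + Q**2 + Q*(1 - 5*Q))
((4*c(H))*4 + l(I))**2 = ((4*(-4))*4 + (-9 - 5 - 4*(-5)**2))**2 = (-16*4 + (-9 - 5 - 4*25))**2 = (-64 + (-9 - 5 - 100))**2 = (-64 - 114)**2 = (-178)**2 = 31684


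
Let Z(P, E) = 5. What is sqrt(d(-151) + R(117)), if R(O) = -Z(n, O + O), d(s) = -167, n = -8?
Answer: 2*I*sqrt(43) ≈ 13.115*I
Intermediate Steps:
R(O) = -5 (R(O) = -1*5 = -5)
sqrt(d(-151) + R(117)) = sqrt(-167 - 5) = sqrt(-172) = 2*I*sqrt(43)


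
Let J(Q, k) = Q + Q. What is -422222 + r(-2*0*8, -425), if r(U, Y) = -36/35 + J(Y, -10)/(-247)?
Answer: -3650088332/8645 ≈ -4.2222e+5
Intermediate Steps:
J(Q, k) = 2*Q
r(U, Y) = -36/35 - 2*Y/247 (r(U, Y) = -36/35 + (2*Y)/(-247) = -36*1/35 + (2*Y)*(-1/247) = -36/35 - 2*Y/247)
-422222 + r(-2*0*8, -425) = -422222 + (-36/35 - 2/247*(-425)) = -422222 + (-36/35 + 850/247) = -422222 + 20858/8645 = -3650088332/8645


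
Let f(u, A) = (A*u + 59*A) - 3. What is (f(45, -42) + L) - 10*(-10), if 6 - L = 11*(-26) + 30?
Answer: -4009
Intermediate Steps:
f(u, A) = -3 + 59*A + A*u (f(u, A) = (59*A + A*u) - 3 = -3 + 59*A + A*u)
L = 262 (L = 6 - (11*(-26) + 30) = 6 - (-286 + 30) = 6 - 1*(-256) = 6 + 256 = 262)
(f(45, -42) + L) - 10*(-10) = ((-3 + 59*(-42) - 42*45) + 262) - 10*(-10) = ((-3 - 2478 - 1890) + 262) + 100 = (-4371 + 262) + 100 = -4109 + 100 = -4009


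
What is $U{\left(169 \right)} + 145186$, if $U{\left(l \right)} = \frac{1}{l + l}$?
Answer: $\frac{49072869}{338} \approx 1.4519 \cdot 10^{5}$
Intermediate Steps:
$U{\left(l \right)} = \frac{1}{2 l}$
$U{\left(169 \right)} + 145186 = \frac{1}{2 \cdot 169} + 145186 = \frac{1}{2} \cdot \frac{1}{169} + 145186 = \frac{1}{338} + 145186 = \frac{49072869}{338}$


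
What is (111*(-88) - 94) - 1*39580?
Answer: -49442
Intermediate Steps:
(111*(-88) - 94) - 1*39580 = (-9768 - 94) - 39580 = -9862 - 39580 = -49442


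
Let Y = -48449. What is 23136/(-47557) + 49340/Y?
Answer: -3467378444/2304089093 ≈ -1.5049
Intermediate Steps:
23136/(-47557) + 49340/Y = 23136/(-47557) + 49340/(-48449) = 23136*(-1/47557) + 49340*(-1/48449) = -23136/47557 - 49340/48449 = -3467378444/2304089093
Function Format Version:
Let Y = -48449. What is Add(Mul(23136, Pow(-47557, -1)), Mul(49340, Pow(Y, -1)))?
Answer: Rational(-3467378444, 2304089093) ≈ -1.5049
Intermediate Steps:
Add(Mul(23136, Pow(-47557, -1)), Mul(49340, Pow(Y, -1))) = Add(Mul(23136, Pow(-47557, -1)), Mul(49340, Pow(-48449, -1))) = Add(Mul(23136, Rational(-1, 47557)), Mul(49340, Rational(-1, 48449))) = Add(Rational(-23136, 47557), Rational(-49340, 48449)) = Rational(-3467378444, 2304089093)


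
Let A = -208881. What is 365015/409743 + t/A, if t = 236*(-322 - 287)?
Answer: 15014955683/9509725287 ≈ 1.5789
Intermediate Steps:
t = -143724 (t = 236*(-609) = -143724)
365015/409743 + t/A = 365015/409743 - 143724/(-208881) = 365015*(1/409743) - 143724*(-1/208881) = 365015/409743 + 47908/69627 = 15014955683/9509725287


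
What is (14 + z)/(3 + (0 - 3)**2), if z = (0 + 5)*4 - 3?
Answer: 31/12 ≈ 2.5833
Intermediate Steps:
z = 17 (z = 5*4 - 3 = 20 - 3 = 17)
(14 + z)/(3 + (0 - 3)**2) = (14 + 17)/(3 + (0 - 3)**2) = 31/(3 + (-3)**2) = 31/(3 + 9) = 31/12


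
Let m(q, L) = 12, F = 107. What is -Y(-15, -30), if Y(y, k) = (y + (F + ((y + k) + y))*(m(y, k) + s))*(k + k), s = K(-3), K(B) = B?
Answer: 24480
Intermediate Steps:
s = -3
Y(y, k) = 2*k*(963 + 9*k + 19*y) (Y(y, k) = (y + (107 + ((y + k) + y))*(12 - 3))*(k + k) = (y + (107 + ((k + y) + y))*9)*(2*k) = (y + (107 + (k + 2*y))*9)*(2*k) = (y + (107 + k + 2*y)*9)*(2*k) = (y + (963 + 9*k + 18*y))*(2*k) = (963 + 9*k + 19*y)*(2*k) = 2*k*(963 + 9*k + 19*y))
-Y(-15, -30) = -2*(-30)*(963 + 9*(-30) + 19*(-15)) = -2*(-30)*(963 - 270 - 285) = -2*(-30)*408 = -1*(-24480) = 24480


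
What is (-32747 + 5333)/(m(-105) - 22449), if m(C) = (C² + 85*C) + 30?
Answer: 9138/6773 ≈ 1.3492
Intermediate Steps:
m(C) = 30 + C² + 85*C
(-32747 + 5333)/(m(-105) - 22449) = (-32747 + 5333)/((30 + (-105)² + 85*(-105)) - 22449) = -27414/((30 + 11025 - 8925) - 22449) = -27414/(2130 - 22449) = -27414/(-20319) = -27414*(-1/20319) = 9138/6773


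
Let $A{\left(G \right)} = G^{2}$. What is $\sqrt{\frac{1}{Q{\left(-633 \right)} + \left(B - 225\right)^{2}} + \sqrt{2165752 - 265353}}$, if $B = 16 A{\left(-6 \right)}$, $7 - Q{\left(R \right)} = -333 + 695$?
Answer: $\frac{\sqrt{122846 + 15091139716 \sqrt{1900399}}}{122846} \approx 37.129$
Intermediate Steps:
$Q{\left(R \right)} = -355$ ($Q{\left(R \right)} = 7 - \left(-333 + 695\right) = 7 - 362 = -355$)
$B = 576$ ($B = 16 \left(-6\right)^{2} = 16 \cdot 36 = 576$)
$\sqrt{\frac{1}{Q{\left(-633 \right)} + \left(B - 225\right)^{2}} + \sqrt{2165752 - 265353}} = \sqrt{\frac{1}{-355 + \left(576 - 225\right)^{2}} + \sqrt{2165752 - 265353}} = \sqrt{\frac{1}{-355 + 351^{2}} + \sqrt{1900399}} = \sqrt{\frac{1}{-355 + 123201} + \sqrt{1900399}} = \sqrt{\frac{1}{122846} + \sqrt{1900399}}$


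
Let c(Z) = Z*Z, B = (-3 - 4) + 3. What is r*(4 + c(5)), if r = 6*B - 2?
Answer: -754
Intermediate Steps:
B = -4 (B = -7 + 3 = -4)
c(Z) = Z²
r = -26 (r = 6*(-4) - 2 = -24 - 2 = -26)
r*(4 + c(5)) = -26*(4 + 5²) = -26*(4 + 25) = -26*29 = -754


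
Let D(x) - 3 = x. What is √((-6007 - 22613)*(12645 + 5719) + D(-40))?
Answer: I*√525577717 ≈ 22925.0*I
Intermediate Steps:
D(x) = 3 + x
√((-6007 - 22613)*(12645 + 5719) + D(-40)) = √((-6007 - 22613)*(12645 + 5719) + (3 - 40)) = √(-28620*18364 - 37) = √(-525577680 - 37) = √(-525577717) = I*√525577717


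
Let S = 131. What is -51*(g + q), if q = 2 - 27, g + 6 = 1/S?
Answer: 207060/131 ≈ 1580.6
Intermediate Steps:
g = -785/131 (g = -6 + 1/131 = -785/131 ≈ -5.9924)
q = -25
-51*(g + q) = -51*(-785/131 - 25) = -51*(-4060/131) = 207060/131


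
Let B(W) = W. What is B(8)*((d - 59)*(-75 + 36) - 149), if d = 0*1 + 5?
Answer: 15656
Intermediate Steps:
d = 5 (d = 0 + 5 = 5)
B(8)*((d - 59)*(-75 + 36) - 149) = 8*((5 - 59)*(-75 + 36) - 149) = 8*(-54*(-39) - 149) = 8*(2106 - 149) = 8*1957 = 15656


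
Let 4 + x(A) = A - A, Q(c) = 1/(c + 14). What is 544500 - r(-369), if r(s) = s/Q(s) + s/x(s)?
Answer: 1653651/4 ≈ 4.1341e+5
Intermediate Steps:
Q(c) = 1/(14 + c)
x(A) = -4 (x(A) = -4 + (A - A) = -4 + 0 = -4)
r(s) = -s/4 + s*(14 + s) (r(s) = s/(1/(14 + s)) + s/(-4) = s*(14 + s) + s*(-¼) = s*(14 + s) - s/4 = -s/4 + s*(14 + s))
544500 - r(-369) = 544500 - (-369)*(55 + 4*(-369))/4 = 544500 - (-369)*(55 - 1476)/4 = 544500 - (-369)*(-1421)/4 = 544500 - 1*524349/4 = 544500 - 524349/4 = 1653651/4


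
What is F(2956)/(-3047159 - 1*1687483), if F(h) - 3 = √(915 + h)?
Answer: -1/1578214 - 7*√79/4734642 ≈ -1.3775e-5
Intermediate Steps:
F(h) = 3 + √(915 + h)
F(2956)/(-3047159 - 1*1687483) = (3 + √(915 + 2956))/(-3047159 - 1*1687483) = (3 + √3871)/(-3047159 - 1687483) = (3 + 7*√79)/(-4734642) = (3 + 7*√79)*(-1/4734642) = -1/1578214 - 7*√79/4734642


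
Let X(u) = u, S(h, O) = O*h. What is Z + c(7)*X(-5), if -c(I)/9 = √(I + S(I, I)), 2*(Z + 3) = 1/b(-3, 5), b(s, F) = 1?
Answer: -5/2 + 90*√14 ≈ 334.25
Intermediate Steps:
Z = -5/2 (Z = -3 + (½)/1 = -3 + (½)*1 = -3 + ½ = -5/2 ≈ -2.5000)
c(I) = -9*√(I + I²) (c(I) = -9*√(I + I*I) = -9*√(I + I²))
Z + c(7)*X(-5) = -5/2 - 9*√7*√(1 + 7)*(-5) = -5/2 - 9*2*√14*(-5) = -5/2 - 18*√14*(-5) = -5/2 + 90*√14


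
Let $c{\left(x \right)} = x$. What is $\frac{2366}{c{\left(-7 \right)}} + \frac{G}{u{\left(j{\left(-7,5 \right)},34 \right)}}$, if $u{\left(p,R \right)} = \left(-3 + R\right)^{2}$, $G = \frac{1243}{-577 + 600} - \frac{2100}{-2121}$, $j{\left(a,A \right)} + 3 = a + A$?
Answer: $- \frac{754424371}{2232403} \approx -337.94$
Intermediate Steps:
$j{\left(a,A \right)} = -3 + A + a$ ($j{\left(a,A \right)} = -3 + \left(a + A\right) = -3 + \left(A + a\right) = -3 + A + a$)
$G = \frac{127843}{2323}$ ($G = \frac{1243}{23} - - \frac{100}{101} = 1243 \cdot \frac{1}{23} + \frac{100}{101} = \frac{1243}{23} + \frac{100}{101} = \frac{127843}{2323} \approx 55.034$)
$\frac{2366}{c{\left(-7 \right)}} + \frac{G}{u{\left(j{\left(-7,5 \right)},34 \right)}} = \frac{2366}{-7} + \frac{127843}{2323 \left(-3 + 34\right)^{2}} = 2366 \left(- \frac{1}{7}\right) + \frac{127843}{2323 \cdot 31^{2}} = -338 + \frac{127843}{2323 \cdot 961} = -338 + \frac{127843}{2323} \cdot \frac{1}{961} = -338 + \frac{127843}{2232403} = - \frac{754424371}{2232403}$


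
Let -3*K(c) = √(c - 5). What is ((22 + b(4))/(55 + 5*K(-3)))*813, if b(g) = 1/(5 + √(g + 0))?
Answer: 2495097/7679 + 151218*I*√2/7679 ≈ 324.92 + 27.849*I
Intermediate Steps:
K(c) = -√(-5 + c)/3 (K(c) = -√(c - 5)/3 = -√(-5 + c)/3)
b(g) = 1/(5 + √g)
((22 + b(4))/(55 + 5*K(-3)))*813 = ((22 + 1/(5 + √4))/(55 + 5*(-√(-5 - 3)/3)))*813 = ((22 + 1/(5 + 2))/(55 + 5*(-2*I*√2/3)))*813 = ((22 + 1/7)/(55 + 5*(-2*I*√2/3)))*813 = ((22 + ⅐)/(55 + 5*(-2*I*√2/3)))*813 = (155/(7*(55 - 10*I*√2/3)))*813 = 126015/(7*(55 - 10*I*√2/3))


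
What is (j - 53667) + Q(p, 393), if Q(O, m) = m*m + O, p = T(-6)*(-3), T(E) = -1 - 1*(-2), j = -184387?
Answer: -83608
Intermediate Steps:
T(E) = 1 (T(E) = -1 + 2 = 1)
p = -3 (p = 1*(-3) = -3)
Q(O, m) = O + m² (Q(O, m) = m² + O = O + m²)
(j - 53667) + Q(p, 393) = (-184387 - 53667) + (-3 + 393²) = -238054 + (-3 + 154449) = -238054 + 154446 = -83608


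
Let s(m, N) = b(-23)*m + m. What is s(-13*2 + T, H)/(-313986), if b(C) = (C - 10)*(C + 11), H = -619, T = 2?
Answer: 1588/52331 ≈ 0.030345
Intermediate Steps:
b(C) = (-10 + C)*(11 + C)
s(m, N) = 397*m (s(m, N) = (-110 - 23 + (-23)²)*m + m = (-110 - 23 + 529)*m + m = 396*m + m = 397*m)
s(-13*2 + T, H)/(-313986) = (397*(-13*2 + 2))/(-313986) = (397*(-26 + 2))*(-1/313986) = (397*(-24))*(-1/313986) = -9528*(-1/313986) = 1588/52331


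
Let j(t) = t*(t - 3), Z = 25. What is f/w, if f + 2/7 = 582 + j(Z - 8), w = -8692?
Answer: -2869/30422 ≈ -0.094307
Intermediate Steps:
j(t) = t*(-3 + t)
f = 5738/7 (f = -2/7 + (582 + (25 - 8)*(-3 + (25 - 8))) = -2/7 + (582 + 17*(-3 + 17)) = -2/7 + (582 + 17*14) = -2/7 + (582 + 238) = -2/7 + 820 = 5738/7 ≈ 819.71)
f/w = (5738/7)/(-8692) = (5738/7)*(-1/8692) = -2869/30422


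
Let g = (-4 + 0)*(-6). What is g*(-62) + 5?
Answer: -1483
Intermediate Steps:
g = 24 (g = -4*(-6) = 24)
g*(-62) + 5 = 24*(-62) + 5 = -1488 + 5 = -1483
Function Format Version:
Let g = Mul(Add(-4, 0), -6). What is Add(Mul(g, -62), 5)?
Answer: -1483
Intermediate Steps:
g = 24 (g = Mul(-4, -6) = 24)
Add(Mul(g, -62), 5) = Add(Mul(24, -62), 5) = Add(-1488, 5) = -1483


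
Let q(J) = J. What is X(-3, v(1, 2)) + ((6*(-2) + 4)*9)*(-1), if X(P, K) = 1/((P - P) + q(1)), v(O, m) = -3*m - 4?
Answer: 73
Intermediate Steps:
v(O, m) = -4 - 3*m
X(P, K) = 1 (X(P, K) = 1/((P - P) + 1) = 1/(0 + 1) = 1/1 = 1)
X(-3, v(1, 2)) + ((6*(-2) + 4)*9)*(-1) = 1 + ((6*(-2) + 4)*9)*(-1) = 1 + ((-12 + 4)*9)*(-1) = 1 - 8*9*(-1) = 1 - 72*(-1) = 1 + 72 = 73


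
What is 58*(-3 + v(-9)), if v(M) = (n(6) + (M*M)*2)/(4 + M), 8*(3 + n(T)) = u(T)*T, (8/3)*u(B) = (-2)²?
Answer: -40629/20 ≈ -2031.4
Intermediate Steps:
u(B) = 3/2 (u(B) = (3/8)*(-2)² = (3/8)*4 = 3/2)
n(T) = -3 + 3*T/16 (n(T) = -3 + (3*T/2)/8 = -3 + 3*T/16)
v(M) = (-15/8 + 2*M²)/(4 + M) (v(M) = ((-3 + (3/16)*6) + (M*M)*2)/(4 + M) = ((-3 + 9/8) + M²*2)/(4 + M) = (-15/8 + 2*M²)/(4 + M))
58*(-3 + v(-9)) = 58*(-3 + (-15 + 16*(-9)²)/(8*(4 - 9))) = 58*(-3 + (⅛)*(-15 + 16*81)/(-5)) = 58*(-3 + (⅛)*(-⅕)*(-15 + 1296)) = 58*(-3 + (⅛)*(-⅕)*1281) = 58*(-3 - 1281/40) = 58*(-1401/40) = -40629/20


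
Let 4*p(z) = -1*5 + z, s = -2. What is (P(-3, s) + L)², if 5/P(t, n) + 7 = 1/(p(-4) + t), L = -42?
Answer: 41563809/22801 ≈ 1822.9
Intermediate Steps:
p(z) = -5/4 + z/4 (p(z) = (-1*5 + z)/4 = (-5 + z)/4 = -5/4 + z/4)
P(t, n) = 5/(-7 + 1/(-9/4 + t)) (P(t, n) = 5/(-7 + 1/((-5/4 + (¼)*(-4)) + t)) = 5/(-7 + 1/((-5/4 - 1) + t)) = 5/(-7 + 1/(-9/4 + t)))
(P(-3, s) + L)² = (5*(9 - 4*(-3))/(-67 + 28*(-3)) - 42)² = (5*(9 + 12)/(-67 - 84) - 42)² = (5*21/(-151) - 42)² = (5*(-1/151)*21 - 42)² = (-105/151 - 42)² = (-6447/151)² = 41563809/22801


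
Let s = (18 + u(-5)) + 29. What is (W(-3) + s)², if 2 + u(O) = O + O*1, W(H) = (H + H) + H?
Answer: 676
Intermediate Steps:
W(H) = 3*H (W(H) = 2*H + H = 3*H)
u(O) = -2 + 2*O (u(O) = -2 + (O + O*1) = -2 + (O + O) = -2 + 2*O)
s = 35 (s = (18 + (-2 + 2*(-5))) + 29 = (18 + (-2 - 10)) + 29 = (18 - 12) + 29 = 6 + 29 = 35)
(W(-3) + s)² = (3*(-3) + 35)² = (-9 + 35)² = 26² = 676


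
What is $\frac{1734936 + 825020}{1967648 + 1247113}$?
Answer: $\frac{2559956}{3214761} \approx 0.79631$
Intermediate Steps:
$\frac{1734936 + 825020}{1967648 + 1247113} = \frac{2559956}{3214761}$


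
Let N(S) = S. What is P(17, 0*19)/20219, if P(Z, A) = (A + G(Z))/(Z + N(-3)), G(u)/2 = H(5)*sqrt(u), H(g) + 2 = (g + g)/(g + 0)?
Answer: 0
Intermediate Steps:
H(g) = 0 (H(g) = -2 + (g + g)/(g + 0) = -2 + (2*g)/g = -2 + 2 = 0)
G(u) = 0 (G(u) = 2*(0*sqrt(u)) = 2*0 = 0)
P(Z, A) = A/(-3 + Z) (P(Z, A) = (A + 0)/(Z - 3) = A/(-3 + Z))
P(17, 0*19)/20219 = ((0*19)/(-3 + 17))/20219 = (0/14)*(1/20219) = (0*(1/14))*(1/20219) = 0*(1/20219) = 0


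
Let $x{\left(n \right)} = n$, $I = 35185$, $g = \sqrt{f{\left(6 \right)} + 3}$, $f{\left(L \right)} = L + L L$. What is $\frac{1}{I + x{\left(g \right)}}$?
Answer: $\frac{7037}{247596836} - \frac{3 \sqrt{5}}{1237984180} \approx 2.8416 \cdot 10^{-5}$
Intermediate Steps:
$f{\left(L \right)} = L + L^{2}$
$g = 3 \sqrt{5}$ ($g = \sqrt{6 \left(1 + 6\right) + 3} = \sqrt{6 \cdot 7 + 3} = \sqrt{42 + 3} = \sqrt{45} = 3 \sqrt{5} \approx 6.7082$)
$\frac{1}{I + x{\left(g \right)}} = \frac{1}{35185 + 3 \sqrt{5}}$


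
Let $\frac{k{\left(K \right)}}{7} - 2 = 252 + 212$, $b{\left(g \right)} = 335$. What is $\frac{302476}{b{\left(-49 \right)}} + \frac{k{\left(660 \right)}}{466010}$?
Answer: $\frac{14095793353}{15611335} \approx 902.92$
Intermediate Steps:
$k{\left(K \right)} = 3262$ ($k{\left(K \right)} = 14 + 7 \left(252 + 212\right) = 14 + 7 \cdot 464 = 14 + 3248 = 3262$)
$\frac{302476}{b{\left(-49 \right)}} + \frac{k{\left(660 \right)}}{466010} = \frac{302476}{335} + \frac{3262}{466010} = 302476 \cdot \frac{1}{335} + 3262 \cdot \frac{1}{466010} = \frac{302476}{335} + \frac{1631}{233005} = \frac{14095793353}{15611335}$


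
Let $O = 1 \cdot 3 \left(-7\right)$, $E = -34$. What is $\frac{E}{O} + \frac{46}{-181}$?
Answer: $\frac{5188}{3801} \approx 1.3649$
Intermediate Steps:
$O = -21$ ($O = 3 \left(-7\right) = -21$)
$\frac{E}{O} + \frac{46}{-181} = - \frac{34}{-21} + \frac{46}{-181} = \left(-34\right) \left(- \frac{1}{21}\right) + 46 \left(- \frac{1}{181}\right) = \frac{34}{21} - \frac{46}{181} = \frac{5188}{3801}$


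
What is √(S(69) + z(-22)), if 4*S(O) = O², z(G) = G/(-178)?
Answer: √37715797/178 ≈ 34.502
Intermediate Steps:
z(G) = -G/178 (z(G) = G*(-1/178) = -G/178)
S(O) = O²/4
√(S(69) + z(-22)) = √((¼)*69² - 1/178*(-22)) = √((¼)*4761 + 11/89) = √(4761/4 + 11/89) = √(423773/356) = √37715797/178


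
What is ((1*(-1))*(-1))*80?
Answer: 80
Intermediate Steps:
((1*(-1))*(-1))*80 = -1*(-1)*80 = 1*80 = 80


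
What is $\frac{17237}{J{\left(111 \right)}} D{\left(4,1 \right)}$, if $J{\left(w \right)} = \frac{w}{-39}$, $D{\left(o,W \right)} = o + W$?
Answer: $- \frac{1120405}{37} \approx -30281.0$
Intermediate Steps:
$D{\left(o,W \right)} = W + o$
$J{\left(w \right)} = - \frac{w}{39}$ ($J{\left(w \right)} = w \left(- \frac{1}{39}\right) = - \frac{w}{39}$)
$\frac{17237}{J{\left(111 \right)}} D{\left(4,1 \right)} = \frac{17237}{\left(- \frac{1}{39}\right) 111} \left(1 + 4\right) = \frac{17237}{- \frac{37}{13}} \cdot 5 = 17237 \left(- \frac{13}{37}\right) 5 = \left(- \frac{224081}{37}\right) 5 = - \frac{1120405}{37}$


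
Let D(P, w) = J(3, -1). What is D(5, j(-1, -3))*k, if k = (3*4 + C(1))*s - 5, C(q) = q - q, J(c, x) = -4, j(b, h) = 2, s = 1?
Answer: -28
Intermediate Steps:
D(P, w) = -4
C(q) = 0
k = 7 (k = (3*4 + 0)*1 - 5 = (12 + 0)*1 - 5 = 12*1 - 5 = 12 - 5 = 7)
D(5, j(-1, -3))*k = -4*7 = -28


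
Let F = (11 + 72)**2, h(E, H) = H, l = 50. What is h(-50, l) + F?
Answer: 6939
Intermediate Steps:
F = 6889 (F = 83**2 = 6889)
h(-50, l) + F = 50 + 6889 = 6939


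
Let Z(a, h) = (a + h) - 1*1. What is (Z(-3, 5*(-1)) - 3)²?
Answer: 144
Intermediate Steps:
Z(a, h) = -1 + a + h (Z(a, h) = (a + h) - 1 = -1 + a + h)
(Z(-3, 5*(-1)) - 3)² = ((-1 - 3 + 5*(-1)) - 3)² = ((-1 - 3 - 5) - 3)² = (-9 - 3)² = (-12)² = 144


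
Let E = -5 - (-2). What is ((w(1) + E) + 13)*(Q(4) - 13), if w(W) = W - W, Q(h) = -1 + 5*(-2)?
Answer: -240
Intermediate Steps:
Q(h) = -11 (Q(h) = -1 - 10 = -11)
E = -3 (E = -5 - 1*(-2) = -5 + 2 = -3)
w(W) = 0
((w(1) + E) + 13)*(Q(4) - 13) = ((0 - 3) + 13)*(-11 - 13) = (-3 + 13)*(-24) = 10*(-24) = -240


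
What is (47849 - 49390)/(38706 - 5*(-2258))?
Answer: -1541/49996 ≈ -0.030822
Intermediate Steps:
(47849 - 49390)/(38706 - 5*(-2258)) = -1541/(38706 + 11290) = -1541/49996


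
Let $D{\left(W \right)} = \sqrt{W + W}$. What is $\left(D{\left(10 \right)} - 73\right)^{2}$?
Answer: $5349 - 292 \sqrt{5} \approx 4696.1$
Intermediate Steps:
$D{\left(W \right)} = \sqrt{2} \sqrt{W}$ ($D{\left(W \right)} = \sqrt{2 W} = \sqrt{2} \sqrt{W}$)
$\left(D{\left(10 \right)} - 73\right)^{2} = \left(\sqrt{2} \sqrt{10} - 73\right)^{2} = \left(2 \sqrt{5} - 73\right)^{2} = \left(-73 + 2 \sqrt{5}\right)^{2}$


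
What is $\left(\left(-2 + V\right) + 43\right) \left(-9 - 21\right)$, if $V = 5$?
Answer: $-1380$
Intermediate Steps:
$\left(\left(-2 + V\right) + 43\right) \left(-9 - 21\right) = \left(\left(-2 + 5\right) + 43\right) \left(-9 - 21\right) = \left(3 + 43\right) \left(-9 - 21\right) = 46 \left(-30\right) = -1380$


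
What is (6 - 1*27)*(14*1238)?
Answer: -363972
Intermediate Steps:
(6 - 1*27)*(14*1238) = (6 - 27)*17332 = -21*17332 = -363972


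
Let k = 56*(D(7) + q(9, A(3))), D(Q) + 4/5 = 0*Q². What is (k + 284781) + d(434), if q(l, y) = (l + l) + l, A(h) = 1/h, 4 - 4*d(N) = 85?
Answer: 5724559/20 ≈ 2.8623e+5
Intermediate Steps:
d(N) = -81/4 (d(N) = 1 - ¼*85 = 1 - 85/4 = -81/4)
q(l, y) = 3*l (q(l, y) = 2*l + l = 3*l)
D(Q) = -⅘ (D(Q) = -⅘ + 0*Q² = -⅘ + 0 = -⅘)
k = 7336/5 (k = 56*(-⅘ + 3*9) = 56*(-⅘ + 27) = 56*(131/5) = 7336/5 ≈ 1467.2)
(k + 284781) + d(434) = (7336/5 + 284781) - 81/4 = 1431241/5 - 81/4 = 5724559/20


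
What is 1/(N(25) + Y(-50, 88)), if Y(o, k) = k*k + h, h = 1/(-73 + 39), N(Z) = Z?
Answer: 34/264145 ≈ 0.00012872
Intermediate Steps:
h = -1/34 (h = 1/(-34) = -1/34 ≈ -0.029412)
Y(o, k) = -1/34 + k² (Y(o, k) = k*k - 1/34 = k² - 1/34 = -1/34 + k²)
1/(N(25) + Y(-50, 88)) = 1/(25 + (-1/34 + 88²)) = 1/(25 + (-1/34 + 7744)) = 1/(25 + 263295/34) = 1/(264145/34) = 34/264145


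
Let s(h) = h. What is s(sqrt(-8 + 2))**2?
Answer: -6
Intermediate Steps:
s(sqrt(-8 + 2))**2 = (sqrt(-8 + 2))**2 = (sqrt(-6))**2 = (I*sqrt(6))**2 = -6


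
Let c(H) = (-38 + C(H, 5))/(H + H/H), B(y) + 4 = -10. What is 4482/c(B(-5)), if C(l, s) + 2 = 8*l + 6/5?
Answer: 11205/29 ≈ 386.38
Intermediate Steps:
C(l, s) = -⅘ + 8*l (C(l, s) = -2 + (8*l + 6/5) = -2 + (6/5 + 8*l) = -⅘ + 8*l)
B(y) = -14 (B(y) = -4 - 10 = -14)
c(H) = (-194/5 + 8*H)/(1 + H) (c(H) = (-38 + (-⅘ + 8*H))/(H + H/H) = (-194/5 + 8*H)/(H + 1) = (-194/5 + 8*H)/(1 + H))
4482/c(B(-5)) = 4482/((2*(-97 + 20*(-14))/(5*(1 - 14)))) = 4482/(((⅖)*(-97 - 280)/(-13))) = 4482/(((⅖)*(-1/13)*(-377))) = 4482/(58/5) = 4482*(5/58) = 11205/29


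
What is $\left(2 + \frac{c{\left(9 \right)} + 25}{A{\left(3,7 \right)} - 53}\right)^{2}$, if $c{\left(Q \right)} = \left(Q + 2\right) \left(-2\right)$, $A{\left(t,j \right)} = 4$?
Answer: $\frac{9025}{2401} \approx 3.7589$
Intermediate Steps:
$c{\left(Q \right)} = -4 - 2 Q$ ($c{\left(Q \right)} = \left(2 + Q\right) \left(-2\right) = -4 - 2 Q$)
$\left(2 + \frac{c{\left(9 \right)} + 25}{A{\left(3,7 \right)} - 53}\right)^{2} = \left(2 + \frac{\left(-4 - 18\right) + 25}{4 - 53}\right)^{2} = \left(2 + \frac{\left(-4 - 18\right) + 25}{-49}\right)^{2} = \left(2 + \left(-22 + 25\right) \left(- \frac{1}{49}\right)\right)^{2} = \left(2 + 3 \left(- \frac{1}{49}\right)\right)^{2} = \left(2 - \frac{3}{49}\right)^{2} = \left(\frac{95}{49}\right)^{2} = \frac{9025}{2401}$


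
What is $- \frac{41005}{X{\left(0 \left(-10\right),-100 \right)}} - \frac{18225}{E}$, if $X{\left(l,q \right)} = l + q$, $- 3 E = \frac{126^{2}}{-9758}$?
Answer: $- \frac{4647343}{140} \approx -33195.0$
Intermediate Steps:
$E = \frac{378}{697}$ ($E = - \frac{126^{2} \frac{1}{-9758}}{3} = - \frac{15876 \left(- \frac{1}{9758}\right)}{3} = \left(- \frac{1}{3}\right) \left(- \frac{1134}{697}\right) = \frac{378}{697} \approx 0.54232$)
$- \frac{41005}{X{\left(0 \left(-10\right),-100 \right)}} - \frac{18225}{E} = - \frac{41005}{0 \left(-10\right) - 100} - \frac{18225}{\frac{378}{697}} = - \frac{41005}{0 - 100} - \frac{470475}{14} = - \frac{41005}{-100} - \frac{470475}{14} = \left(-41005\right) \left(- \frac{1}{100}\right) - \frac{470475}{14} = \frac{8201}{20} - \frac{470475}{14} = - \frac{4647343}{140}$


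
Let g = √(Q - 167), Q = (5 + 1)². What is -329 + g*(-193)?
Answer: -329 - 193*I*√131 ≈ -329.0 - 2209.0*I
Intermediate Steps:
Q = 36 (Q = 6² = 36)
g = I*√131 (g = √(36 - 167) = √(-131) = I*√131 ≈ 11.446*I)
-329 + g*(-193) = -329 + (I*√131)*(-193) = -329 - 193*I*√131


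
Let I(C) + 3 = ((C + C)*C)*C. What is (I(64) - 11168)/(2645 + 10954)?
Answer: 57013/1511 ≈ 37.732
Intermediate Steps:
I(C) = -3 + 2*C³ (I(C) = -3 + ((C + C)*C)*C = -3 + ((2*C)*C)*C = -3 + (2*C²)*C = -3 + 2*C³)
(I(64) - 11168)/(2645 + 10954) = ((-3 + 2*64³) - 11168)/(2645 + 10954) = ((-3 + 2*262144) - 11168)/13599 = ((-3 + 524288) - 11168)*(1/13599) = (524285 - 11168)*(1/13599) = 513117*(1/13599) = 57013/1511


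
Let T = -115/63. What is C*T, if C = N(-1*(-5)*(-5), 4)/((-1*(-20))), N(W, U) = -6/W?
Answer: -23/1050 ≈ -0.021905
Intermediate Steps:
T = -115/63 (T = -115*1/63 = -115/63 ≈ -1.8254)
C = 3/250 (C = (-6/(-1*(-5)*(-5)))/((-1*(-20))) = -6/(5*(-5))/20 = -6/(-25)*(1/20) = -6*(-1/25)*(1/20) = (6/25)*(1/20) = 3/250 ≈ 0.012000)
C*T = (3/250)*(-115/63) = -23/1050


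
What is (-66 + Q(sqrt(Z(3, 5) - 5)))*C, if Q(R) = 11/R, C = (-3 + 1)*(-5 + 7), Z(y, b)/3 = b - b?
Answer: 264 + 44*I*sqrt(5)/5 ≈ 264.0 + 19.677*I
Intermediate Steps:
Z(y, b) = 0 (Z(y, b) = 3*(b - b) = 3*0 = 0)
C = -4 (C = -2*2 = -4)
(-66 + Q(sqrt(Z(3, 5) - 5)))*C = (-66 + 11/(sqrt(0 - 5)))*(-4) = (-66 + 11/(sqrt(-5)))*(-4) = (-66 + 11/((I*sqrt(5))))*(-4) = (-66 + 11*(-I*sqrt(5)/5))*(-4) = (-66 - 11*I*sqrt(5)/5)*(-4) = 264 + 44*I*sqrt(5)/5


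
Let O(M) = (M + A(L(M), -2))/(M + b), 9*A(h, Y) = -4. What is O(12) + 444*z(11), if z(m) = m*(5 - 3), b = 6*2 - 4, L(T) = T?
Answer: 439586/45 ≈ 9768.6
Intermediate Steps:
b = 8 (b = 12 - 4 = 8)
A(h, Y) = -4/9 (A(h, Y) = (1/9)*(-4) = -4/9)
z(m) = 2*m (z(m) = m*2 = 2*m)
O(M) = (-4/9 + M)/(8 + M) (O(M) = (M - 4/9)/(M + 8) = (-4/9 + M)/(8 + M))
O(12) + 444*z(11) = (-4/9 + 12)/(8 + 12) + 444*(2*11) = (104/9)/20 + 444*22 = (1/20)*(104/9) + 9768 = 26/45 + 9768 = 439586/45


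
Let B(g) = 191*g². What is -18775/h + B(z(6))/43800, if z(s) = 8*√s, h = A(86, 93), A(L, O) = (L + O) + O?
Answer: -33433143/496400 ≈ -67.351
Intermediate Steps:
A(L, O) = L + 2*O
h = 272 (h = 86 + 2*93 = 86 + 186 = 272)
-18775/h + B(z(6))/43800 = -18775/272 + (191*(8*√6)²)/43800 = -18775*1/272 + (191*384)*(1/43800) = -18775/272 + 73344*(1/43800) = -18775/272 + 3056/1825 = -33433143/496400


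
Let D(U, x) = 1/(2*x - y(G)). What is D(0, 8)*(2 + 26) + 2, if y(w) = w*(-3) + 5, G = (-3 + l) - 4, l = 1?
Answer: -2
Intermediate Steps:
G = -6 (G = (-3 + 1) - 4 = -2 - 4 = -6)
y(w) = 5 - 3*w (y(w) = -3*w + 5 = 5 - 3*w)
D(U, x) = 1/(-23 + 2*x) (D(U, x) = 1/(2*x - (5 - 3*(-6))) = 1/(2*x - (5 + 18)) = 1/(2*x - 1*23) = 1/(2*x - 23) = 1/(-23 + 2*x))
D(0, 8)*(2 + 26) + 2 = (2 + 26)/(-23 + 2*8) + 2 = 28/(-23 + 16) + 2 = 28/(-7) + 2 = -1/7*28 + 2 = -4 + 2 = -2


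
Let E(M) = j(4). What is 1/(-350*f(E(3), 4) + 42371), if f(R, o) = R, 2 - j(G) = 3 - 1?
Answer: 1/42371 ≈ 2.3601e-5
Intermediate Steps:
j(G) = 0 (j(G) = 2 - (3 - 1) = 2 - 1*2 = 2 - 2 = 0)
E(M) = 0
1/(-350*f(E(3), 4) + 42371) = 1/(-350*0 + 42371) = 1/(0 + 42371) = 1/42371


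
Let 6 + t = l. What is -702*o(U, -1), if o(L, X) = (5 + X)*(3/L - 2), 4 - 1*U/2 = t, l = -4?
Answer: 37206/7 ≈ 5315.1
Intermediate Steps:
t = -10 (t = -6 - 4 = -10)
U = 28 (U = 8 - 2*(-10) = 8 + 20 = 28)
o(L, X) = (-2 + 3/L)*(5 + X) (o(L, X) = (5 + X)*(-2 + 3/L) = (-2 + 3/L)*(5 + X))
-702*o(U, -1) = -702*(15 + 3*(-1) - 2*28*(5 - 1))/28 = -351*(15 - 3 - 2*28*4)/14 = -351*(15 - 3 - 224)/14 = -351*(-212)/14 = -702*(-53/7) = 37206/7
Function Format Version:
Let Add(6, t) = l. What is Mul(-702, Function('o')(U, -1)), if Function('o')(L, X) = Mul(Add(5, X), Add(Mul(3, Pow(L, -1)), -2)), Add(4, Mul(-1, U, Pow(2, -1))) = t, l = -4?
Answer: Rational(37206, 7) ≈ 5315.1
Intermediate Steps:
t = -10 (t = Add(-6, -4) = -10)
U = 28 (U = Add(8, Mul(-2, -10)) = Add(8, 20) = 28)
Function('o')(L, X) = Mul(Add(-2, Mul(3, Pow(L, -1))), Add(5, X)) (Function('o')(L, X) = Mul(Add(5, X), Add(-2, Mul(3, Pow(L, -1)))) = Mul(Add(-2, Mul(3, Pow(L, -1))), Add(5, X)))
Mul(-702, Function('o')(U, -1)) = Mul(-702, Mul(Pow(28, -1), Add(15, Mul(3, -1), Mul(-2, 28, Add(5, -1))))) = Mul(-702, Mul(Rational(1, 28), Add(15, -3, Mul(-2, 28, 4)))) = Mul(-702, Mul(Rational(1, 28), Add(15, -3, -224))) = Mul(-702, Mul(Rational(1, 28), -212)) = Mul(-702, Rational(-53, 7)) = Rational(37206, 7)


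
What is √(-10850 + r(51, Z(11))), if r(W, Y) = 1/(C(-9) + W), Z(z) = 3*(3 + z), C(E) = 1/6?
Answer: 8*I*√15978122/307 ≈ 104.16*I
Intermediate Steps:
C(E) = ⅙
Z(z) = 9 + 3*z
r(W, Y) = 1/(⅙ + W)
√(-10850 + r(51, Z(11))) = √(-10850 + 6/(1 + 6*51)) = √(-10850 + 6/(1 + 306)) = √(-10850 + 6/307) = √(-3330944/307) = 8*I*√15978122/307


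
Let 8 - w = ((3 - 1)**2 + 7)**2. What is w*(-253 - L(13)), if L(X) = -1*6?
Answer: 27911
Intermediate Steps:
L(X) = -6
w = -113 (w = 8 - ((3 - 1)**2 + 7)**2 = 8 - (2**2 + 7)**2 = 8 - (4 + 7)**2 = 8 - 1*11**2 = 8 - 1*121 = 8 - 121 = -113)
w*(-253 - L(13)) = -113*(-253 - 1*(-6)) = -113*(-253 + 6) = -113*(-247) = 27911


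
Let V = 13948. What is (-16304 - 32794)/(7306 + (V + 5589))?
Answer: -49098/26843 ≈ -1.8291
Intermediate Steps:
(-16304 - 32794)/(7306 + (V + 5589)) = (-16304 - 32794)/(7306 + (13948 + 5589)) = -49098/(7306 + 19537) = -49098/26843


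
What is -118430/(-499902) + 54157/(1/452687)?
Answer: 471372397883548/19227 ≈ 2.4516e+10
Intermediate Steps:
-118430/(-499902) + 54157/(1/452687) = -118430*(-1/499902) + 54157/(1/452687) = 4555/19227 + 54157*452687 = 4555/19227 + 24516169859 = 471372397883548/19227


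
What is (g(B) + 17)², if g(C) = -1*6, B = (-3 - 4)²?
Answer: 121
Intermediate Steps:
B = 49 (B = (-7)² = 49)
g(C) = -6
(g(B) + 17)² = (-6 + 17)² = 11² = 121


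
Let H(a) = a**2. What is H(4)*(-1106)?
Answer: -17696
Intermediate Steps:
H(4)*(-1106) = 4**2*(-1106) = 16*(-1106) = -17696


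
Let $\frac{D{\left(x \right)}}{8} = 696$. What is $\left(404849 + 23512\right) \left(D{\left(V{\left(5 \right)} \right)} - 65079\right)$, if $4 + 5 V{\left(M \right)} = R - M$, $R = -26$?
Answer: $-25492191471$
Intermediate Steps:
$V{\left(M \right)} = -6 - \frac{M}{5}$ ($V{\left(M \right)} = - \frac{4}{5} + \frac{-26 - M}{5} = - \frac{4}{5} - \left(\frac{26}{5} + \frac{M}{5}\right) = -6 - \frac{M}{5}$)
$D{\left(x \right)} = 5568$ ($D{\left(x \right)} = 8 \cdot 696 = 5568$)
$\left(404849 + 23512\right) \left(D{\left(V{\left(5 \right)} \right)} - 65079\right) = \left(404849 + 23512\right) \left(5568 - 65079\right) = 428361 \left(-59511\right) = -25492191471$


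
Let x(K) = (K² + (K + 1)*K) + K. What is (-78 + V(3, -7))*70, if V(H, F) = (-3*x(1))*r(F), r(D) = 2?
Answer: -7140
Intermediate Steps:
x(K) = K + K² + K*(1 + K) (x(K) = (K² + (1 + K)*K) + K = (K² + K*(1 + K)) + K = K + K² + K*(1 + K))
V(H, F) = -24 (V(H, F) = -6*(1 + 1)*2 = -6*2*2 = -3*4*2 = -12*2 = -24)
(-78 + V(3, -7))*70 = (-78 - 24)*70 = -102*70 = -7140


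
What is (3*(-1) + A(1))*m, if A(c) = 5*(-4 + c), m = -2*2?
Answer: 72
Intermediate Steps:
m = -4
A(c) = -20 + 5*c
(3*(-1) + A(1))*m = (3*(-1) + (-20 + 5*1))*(-4) = (-3 + (-20 + 5))*(-4) = (-3 - 15)*(-4) = -18*(-4) = 72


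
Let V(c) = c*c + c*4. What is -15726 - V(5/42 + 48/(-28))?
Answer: -27733897/1764 ≈ -15722.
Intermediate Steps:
V(c) = c**2 + 4*c
-15726 - V(5/42 + 48/(-28)) = -15726 - (5/42 + 48/(-28))*(4 + (5/42 + 48/(-28))) = -15726 - (5*(1/42) + 48*(-1/28))*(4 + (5*(1/42) + 48*(-1/28))) = -15726 - (5/42 - 12/7)*(4 + (5/42 - 12/7)) = -15726 - (-67)*(4 - 67/42)/42 = -15726 - (-67)*101/(42*42) = -15726 - 1*(-6767/1764) = -15726 + 6767/1764 = -27733897/1764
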